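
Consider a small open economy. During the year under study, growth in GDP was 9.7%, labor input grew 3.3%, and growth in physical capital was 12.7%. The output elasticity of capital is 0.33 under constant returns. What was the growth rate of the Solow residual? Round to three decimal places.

Labor's share = 1 − 0.33 = 0.67.
Physical capital: 0.33 × 12.7 = 4.191 pp.
Labor input: 0.67 × 3.3 = 2.211 pp.
TFP growth = 9.7 − 6.402 = 3.298%.

3.298%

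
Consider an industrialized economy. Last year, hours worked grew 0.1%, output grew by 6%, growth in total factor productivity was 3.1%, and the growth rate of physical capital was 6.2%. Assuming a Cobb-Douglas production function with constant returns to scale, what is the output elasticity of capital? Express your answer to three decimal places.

gY = gA + α·gK + (1−α)·gL, so gY − gA − gL = α(gK − gL).
6 − 3.1 − 0.1 = α × (6.2 − 0.1).
2.8 = 6.1 α, so α = 0.45902.

The output elasticity of capital is 0.459.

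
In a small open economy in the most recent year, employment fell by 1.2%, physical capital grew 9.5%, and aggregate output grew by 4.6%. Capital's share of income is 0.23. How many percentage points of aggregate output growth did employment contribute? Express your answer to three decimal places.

Labor's share = 1 − 0.23 = 0.77.
Contribution = share × growth = 0.77 × (-1.2) = -0.924 pp.

-0.924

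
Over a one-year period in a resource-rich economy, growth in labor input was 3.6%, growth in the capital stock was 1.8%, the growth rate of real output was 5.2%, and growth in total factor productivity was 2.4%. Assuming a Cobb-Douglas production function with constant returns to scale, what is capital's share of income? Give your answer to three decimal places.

α = 0.444

gY = gA + α·gK + (1−α)·gL, so gY − gA − gL = α(gK − gL).
5.2 − 2.4 − 3.6 = α × (1.8 − 3.6).
-0.8 = -1.8 α, so α = 0.44444.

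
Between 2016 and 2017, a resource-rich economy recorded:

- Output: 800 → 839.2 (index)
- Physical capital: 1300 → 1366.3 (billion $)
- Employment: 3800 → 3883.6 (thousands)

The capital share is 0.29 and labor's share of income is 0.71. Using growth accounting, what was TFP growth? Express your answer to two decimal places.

Output growth = (839.2 − 800) / 800 = 4.9%.
Physical capital growth = (1366.3 − 1300) / 1300 = 5.1%.
Employment growth = (3883.6 − 3800) / 3800 = 2.2%.
Labor's share = 1 − 0.29 = 0.71.
Physical capital: 0.29 × 5.1 = 1.479 pp.
Employment: 0.71 × 2.2 = 1.562 pp.
TFP growth = 4.9 − 3.041 = 1.859%.

TFP grew 1.86%.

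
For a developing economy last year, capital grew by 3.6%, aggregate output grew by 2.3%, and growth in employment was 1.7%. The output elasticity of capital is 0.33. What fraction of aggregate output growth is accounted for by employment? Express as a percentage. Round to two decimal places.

Employment accounted for 49.52% of growth.

Labor's share = 1 − 0.33 = 0.67.
Employment contributed 0.67 × 1.7 = 1.139 pp.
Share of growth = 1.139 / 2.3 × 100 = 49.5217%.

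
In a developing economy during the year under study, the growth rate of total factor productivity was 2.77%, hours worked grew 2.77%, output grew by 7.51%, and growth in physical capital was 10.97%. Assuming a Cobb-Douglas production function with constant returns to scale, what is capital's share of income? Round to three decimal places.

Capital's share of income is 0.240.

gY = gA + α·gK + (1−α)·gL, so gY − gA − gL = α(gK − gL).
7.51 − 2.77 − 2.77 = α × (10.97 − 2.77).
1.97 = 8.2 α, so α = 0.24024.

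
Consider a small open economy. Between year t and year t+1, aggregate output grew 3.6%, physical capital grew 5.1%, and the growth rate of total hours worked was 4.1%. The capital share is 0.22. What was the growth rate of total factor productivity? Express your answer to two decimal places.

Labor's share = 1 − 0.22 = 0.78.
Physical capital: 0.22 × 5.1 = 1.122 pp.
Total hours worked: 0.78 × 4.1 = 3.198 pp.
TFP growth = 3.6 − 4.32 = -0.72%.

-0.72%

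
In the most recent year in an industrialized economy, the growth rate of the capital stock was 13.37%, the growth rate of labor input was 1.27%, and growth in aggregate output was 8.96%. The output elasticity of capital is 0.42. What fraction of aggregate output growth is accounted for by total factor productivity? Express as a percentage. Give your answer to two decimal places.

29.11%

Labor's share = 1 − 0.42 = 0.58.
The capital stock: 0.42 × 13.37 = 5.6154 pp.
Labor input: 0.58 × 1.27 = 0.7366 pp.
TFP growth = 8.96 − 6.352 = 2.608%.
TFP share of growth = 2.608 / 8.96 × 100 = 29.1071%.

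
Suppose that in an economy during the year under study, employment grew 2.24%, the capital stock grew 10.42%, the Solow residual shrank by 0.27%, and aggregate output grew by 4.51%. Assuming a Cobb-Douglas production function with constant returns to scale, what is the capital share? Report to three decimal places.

The capital share is 0.311.

gY = gA + α·gK + (1−α)·gL, so gY − gA − gL = α(gK − gL).
4.51 + 0.27 − 2.24 = α × (10.42 − 2.24).
2.54 = 8.18 α, so α = 0.31051.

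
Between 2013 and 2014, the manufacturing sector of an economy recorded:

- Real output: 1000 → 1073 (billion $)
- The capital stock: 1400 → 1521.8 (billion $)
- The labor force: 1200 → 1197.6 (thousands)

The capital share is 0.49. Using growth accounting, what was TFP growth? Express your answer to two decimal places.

TFP grew 3.14%.

Real output growth = (1073 − 1000) / 1000 = 7.3%.
The capital stock growth = (1521.8 − 1400) / 1400 = 8.7%.
The labor force growth = (1197.6 − 1200) / 1200 = -0.2%.
Labor's share = 1 − 0.49 = 0.51.
The capital stock: 0.49 × 8.7 = 4.263 pp.
The labor force: 0.51 × (-0.2) = -0.102 pp.
TFP growth = 7.3 − 4.161 = 3.139%.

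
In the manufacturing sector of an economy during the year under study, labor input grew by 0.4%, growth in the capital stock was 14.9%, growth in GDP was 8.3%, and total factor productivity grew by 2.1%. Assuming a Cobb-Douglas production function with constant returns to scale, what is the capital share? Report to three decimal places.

gY = gA + α·gK + (1−α)·gL, so gY − gA − gL = α(gK − gL).
8.3 − 2.1 − 0.4 = α × (14.9 − 0.4).
5.8 = 14.5 α, so α = 0.4.

0.400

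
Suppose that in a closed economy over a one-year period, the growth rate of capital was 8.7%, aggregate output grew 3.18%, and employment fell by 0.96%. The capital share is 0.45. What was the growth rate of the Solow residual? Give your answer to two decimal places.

Labor's share = 1 − 0.45 = 0.55.
Capital: 0.45 × 8.7 = 3.915 pp.
Employment: 0.55 × (-0.96) = -0.528 pp.
TFP growth = 3.18 − 3.387 = -0.207%.

-0.21%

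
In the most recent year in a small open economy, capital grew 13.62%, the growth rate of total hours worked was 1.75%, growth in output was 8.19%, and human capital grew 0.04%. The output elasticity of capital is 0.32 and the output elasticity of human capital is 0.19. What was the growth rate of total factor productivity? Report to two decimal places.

Labor's share = 1 − 0.32 − 0.19 = 0.49.
Capital: 0.32 × 13.62 = 4.3584 pp.
Human capital: 0.19 × 0.04 = 0.0076 pp.
Total hours worked: 0.49 × 1.75 = 0.8575 pp.
TFP growth = 8.19 − 5.2235 = 2.9665%.

Total factor productivity growth was 2.97%.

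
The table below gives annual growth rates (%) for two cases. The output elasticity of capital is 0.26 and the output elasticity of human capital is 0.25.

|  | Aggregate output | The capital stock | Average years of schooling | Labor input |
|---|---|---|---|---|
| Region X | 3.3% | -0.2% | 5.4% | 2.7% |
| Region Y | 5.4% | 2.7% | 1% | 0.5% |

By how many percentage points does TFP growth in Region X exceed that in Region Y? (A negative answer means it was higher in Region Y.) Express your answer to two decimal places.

Labor's share = 1 − 0.26 − 0.25 = 0.49.
Region X: TFP = 3.3 + 0.052 − 1.35 − 1.323 = 0.679%.
Region Y: TFP = 5.4 − 0.702 − 0.25 − 0.245 = 4.203%.
Difference = 0.679 − (4.203) = -3.524 pp.

-3.52 percentage points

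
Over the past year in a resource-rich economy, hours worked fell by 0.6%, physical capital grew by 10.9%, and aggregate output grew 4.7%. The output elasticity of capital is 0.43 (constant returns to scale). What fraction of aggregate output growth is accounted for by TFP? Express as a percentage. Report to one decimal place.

TFP accounted for 7.6% of growth.

Labor's share = 1 − 0.43 = 0.57.
Physical capital: 0.43 × 10.9 = 4.687 pp.
Hours worked: 0.57 × (-0.6) = -0.342 pp.
TFP growth = 4.7 − 4.345 = 0.355%.
TFP share of growth = 0.355 / 4.7 × 100 = 7.553%.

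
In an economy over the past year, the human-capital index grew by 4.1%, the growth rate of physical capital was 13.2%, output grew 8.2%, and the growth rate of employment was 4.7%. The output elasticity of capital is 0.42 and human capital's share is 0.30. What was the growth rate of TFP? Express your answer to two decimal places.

Labor's share = 1 − 0.42 − 0.3 = 0.28.
Physical capital: 0.42 × 13.2 = 5.544 pp.
The human-capital index: 0.3 × 4.1 = 1.23 pp.
Employment: 0.28 × 4.7 = 1.316 pp.
TFP growth = 8.2 − 8.09 = 0.11%.

TFP grew 0.11%.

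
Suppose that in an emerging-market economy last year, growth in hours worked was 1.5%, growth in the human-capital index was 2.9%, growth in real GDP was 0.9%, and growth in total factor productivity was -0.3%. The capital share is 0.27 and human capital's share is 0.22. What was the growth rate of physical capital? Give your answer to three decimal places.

-0.752%

Labor's share = 1 − 0.27 − 0.22 = 0.51.
gY = gA + 0.22×2.9 + 0.51×1.5 + 0.27×g.
0.27×g = 0.9 + 0.3 − 1.403 = -0.203.
g = -0.203 / 0.27 = -0.75185%.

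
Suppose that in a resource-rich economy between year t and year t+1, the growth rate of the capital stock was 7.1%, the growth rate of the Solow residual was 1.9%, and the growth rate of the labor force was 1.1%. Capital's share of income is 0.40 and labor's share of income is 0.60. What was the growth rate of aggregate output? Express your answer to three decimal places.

5.400%

Labor's share = 1 − 0.4 = 0.6.
The capital stock: 0.4 × 7.1 = 2.84 pp.
The labor force: 0.6 × 1.1 = 0.66 pp.
Output growth = 1.9 + 3.5 = 5.4%.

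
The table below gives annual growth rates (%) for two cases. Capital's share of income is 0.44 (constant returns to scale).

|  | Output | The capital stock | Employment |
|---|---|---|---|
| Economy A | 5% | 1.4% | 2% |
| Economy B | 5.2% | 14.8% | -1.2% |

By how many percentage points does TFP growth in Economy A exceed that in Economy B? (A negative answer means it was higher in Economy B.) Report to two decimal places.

Labor's share = 1 − 0.44 = 0.56.
Economy A: TFP = 5 − 0.616 − 1.12 = 3.264%.
Economy B: TFP = 5.2 − 6.512 + 0.672 = -0.64%.
Difference = 3.264 − (-0.64) = 3.904 pp.

3.90 percentage points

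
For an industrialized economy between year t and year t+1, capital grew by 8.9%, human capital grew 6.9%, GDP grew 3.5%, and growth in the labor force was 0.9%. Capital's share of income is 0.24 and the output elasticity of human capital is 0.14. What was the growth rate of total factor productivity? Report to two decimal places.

-0.16%

Labor's share = 1 − 0.24 − 0.14 = 0.62.
Capital: 0.24 × 8.9 = 2.136 pp.
Human capital: 0.14 × 6.9 = 0.966 pp.
The labor force: 0.62 × 0.9 = 0.558 pp.
TFP growth = 3.5 − 3.66 = -0.16%.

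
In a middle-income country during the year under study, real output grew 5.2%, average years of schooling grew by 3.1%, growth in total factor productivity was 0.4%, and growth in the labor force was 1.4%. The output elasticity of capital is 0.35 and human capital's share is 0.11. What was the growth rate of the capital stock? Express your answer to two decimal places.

The capital stock grew 10.58%.

Labor's share = 1 − 0.35 − 0.11 = 0.54.
gY = gA + 0.11×3.1 + 0.54×1.4 + 0.35×g.
0.35×g = 5.2 − 0.4 − 1.097 = 3.703.
g = 3.703 / 0.35 = 10.58%.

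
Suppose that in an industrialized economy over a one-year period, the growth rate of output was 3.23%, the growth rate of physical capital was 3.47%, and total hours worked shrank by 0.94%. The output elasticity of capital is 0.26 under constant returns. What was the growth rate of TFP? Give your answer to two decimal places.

Labor's share = 1 − 0.26 = 0.74.
Physical capital: 0.26 × 3.47 = 0.9022 pp.
Total hours worked: 0.74 × (-0.94) = -0.6956 pp.
TFP growth = 3.23 − 0.2066 = 3.0234%.

TFP grew 3.02%.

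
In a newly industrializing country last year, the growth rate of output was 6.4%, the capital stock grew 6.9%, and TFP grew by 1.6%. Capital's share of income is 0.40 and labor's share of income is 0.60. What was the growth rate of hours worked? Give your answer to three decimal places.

Labor's share = 1 − 0.4 = 0.6.
gY = gA + 0.4×6.9 + 0.6×g.
0.6×g = 6.4 − 1.6 − 2.76 = 2.04.
g = 2.04 / 0.6 = 3.4%.

Hours worked growth was 3.400%.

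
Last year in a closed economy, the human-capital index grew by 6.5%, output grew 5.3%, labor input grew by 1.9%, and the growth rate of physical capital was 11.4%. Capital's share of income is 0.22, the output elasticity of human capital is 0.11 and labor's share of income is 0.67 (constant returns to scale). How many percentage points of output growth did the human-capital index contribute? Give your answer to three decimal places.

0.715

Contribution = share × growth = 0.11 × 6.5 = 0.715 pp.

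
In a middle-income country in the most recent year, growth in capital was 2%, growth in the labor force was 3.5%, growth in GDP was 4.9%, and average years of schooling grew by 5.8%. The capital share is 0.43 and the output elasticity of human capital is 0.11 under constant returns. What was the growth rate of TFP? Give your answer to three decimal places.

Labor's share = 1 − 0.43 − 0.11 = 0.46.
Capital: 0.43 × 2 = 0.86 pp.
Average years of schooling: 0.11 × 5.8 = 0.638 pp.
The labor force: 0.46 × 3.5 = 1.61 pp.
TFP growth = 4.9 − 3.108 = 1.792%.

1.792%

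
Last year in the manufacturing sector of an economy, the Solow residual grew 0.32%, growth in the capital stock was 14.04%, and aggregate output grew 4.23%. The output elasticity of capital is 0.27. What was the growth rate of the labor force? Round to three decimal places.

0.163%

Labor's share = 1 − 0.27 = 0.73.
gY = gA + 0.27×14.04 + 0.73×g.
0.73×g = 4.23 − 0.32 − 3.7908 = 0.1192.
g = 0.1192 / 0.73 = 0.16329%.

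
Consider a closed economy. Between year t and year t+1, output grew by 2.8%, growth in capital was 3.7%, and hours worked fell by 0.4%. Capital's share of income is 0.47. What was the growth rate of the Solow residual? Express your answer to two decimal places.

Labor's share = 1 − 0.47 = 0.53.
Capital: 0.47 × 3.7 = 1.739 pp.
Hours worked: 0.53 × (-0.4) = -0.212 pp.
TFP growth = 2.8 − 1.527 = 1.273%.

The Solow residual growth was 1.27%.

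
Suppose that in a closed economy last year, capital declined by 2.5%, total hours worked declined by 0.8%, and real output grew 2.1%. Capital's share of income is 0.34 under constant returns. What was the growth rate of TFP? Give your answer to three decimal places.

Labor's share = 1 − 0.34 = 0.66.
Capital: 0.34 × (-2.5) = -0.85 pp.
Total hours worked: 0.66 × (-0.8) = -0.528 pp.
TFP growth = 2.1 + 1.378 = 3.478%.

TFP grew 3.478%.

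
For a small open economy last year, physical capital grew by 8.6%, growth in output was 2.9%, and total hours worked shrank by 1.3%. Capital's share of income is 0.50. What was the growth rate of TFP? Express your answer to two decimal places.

Labor's share = 1 − 0.5 = 0.5.
Physical capital: 0.5 × 8.6 = 4.3 pp.
Total hours worked: 0.5 × (-1.3) = -0.65 pp.
TFP growth = 2.9 − 3.65 = -0.75%.

-0.75%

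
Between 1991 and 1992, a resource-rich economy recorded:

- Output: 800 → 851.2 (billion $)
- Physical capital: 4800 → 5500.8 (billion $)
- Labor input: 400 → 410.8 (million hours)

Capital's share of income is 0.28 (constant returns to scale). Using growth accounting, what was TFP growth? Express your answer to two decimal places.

0.37%

Output growth = (851.2 − 800) / 800 = 6.4%.
Physical capital growth = (5500.8 − 4800) / 4800 = 14.6%.
Labor input growth = (410.8 − 400) / 400 = 2.7%.
Labor's share = 1 − 0.28 = 0.72.
Physical capital: 0.28 × 14.6 = 4.088 pp.
Labor input: 0.72 × 2.7 = 1.944 pp.
TFP growth = 6.4 − 6.032 = 0.368%.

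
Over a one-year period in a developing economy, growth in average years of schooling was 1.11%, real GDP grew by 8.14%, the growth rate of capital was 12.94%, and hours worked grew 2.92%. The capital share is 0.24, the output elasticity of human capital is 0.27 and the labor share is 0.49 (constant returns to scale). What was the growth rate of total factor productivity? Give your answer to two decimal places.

Labor's share = 1 − 0.24 − 0.27 = 0.49.
Capital: 0.24 × 12.94 = 3.1056 pp.
Average years of schooling: 0.27 × 1.11 = 0.2997 pp.
Hours worked: 0.49 × 2.92 = 1.4308 pp.
TFP growth = 8.14 − 4.8361 = 3.3039%.

Total factor productivity growth was 3.30%.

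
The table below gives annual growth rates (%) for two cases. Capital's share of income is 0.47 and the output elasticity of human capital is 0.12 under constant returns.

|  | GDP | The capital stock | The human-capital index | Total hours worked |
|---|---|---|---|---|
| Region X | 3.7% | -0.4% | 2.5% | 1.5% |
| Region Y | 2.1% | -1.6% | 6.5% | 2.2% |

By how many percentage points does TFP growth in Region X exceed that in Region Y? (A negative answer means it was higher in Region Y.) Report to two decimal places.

Labor's share = 1 − 0.47 − 0.12 = 0.41.
Region X: TFP = 3.7 + 0.188 − 0.3 − 0.615 = 2.973%.
Region Y: TFP = 2.1 + 0.752 − 0.78 − 0.902 = 1.17%.
Difference = 2.973 − (1.17) = 1.803 pp.

1.80 percentage points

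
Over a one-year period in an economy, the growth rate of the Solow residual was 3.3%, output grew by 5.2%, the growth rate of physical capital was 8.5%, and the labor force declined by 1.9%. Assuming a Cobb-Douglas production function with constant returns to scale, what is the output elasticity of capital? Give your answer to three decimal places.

gY = gA + α·gK + (1−α)·gL, so gY − gA − gL = α(gK − gL).
5.2 − 3.3 + 1.9 = α × (8.5 − (-1.9)).
3.8 = 10.4 α, so α = 0.36538.

The output elasticity of capital is 0.365.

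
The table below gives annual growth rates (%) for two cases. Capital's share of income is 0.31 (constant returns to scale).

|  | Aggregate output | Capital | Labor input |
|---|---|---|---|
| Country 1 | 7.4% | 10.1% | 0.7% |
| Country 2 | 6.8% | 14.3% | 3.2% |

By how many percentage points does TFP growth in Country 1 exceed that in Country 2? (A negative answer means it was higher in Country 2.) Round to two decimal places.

3.63 percentage points

Labor's share = 1 − 0.31 = 0.69.
Country 1: TFP = 7.4 − 3.131 − 0.483 = 3.786%.
Country 2: TFP = 6.8 − 4.433 − 2.208 = 0.159%.
Difference = 3.786 − (0.159) = 3.627 pp.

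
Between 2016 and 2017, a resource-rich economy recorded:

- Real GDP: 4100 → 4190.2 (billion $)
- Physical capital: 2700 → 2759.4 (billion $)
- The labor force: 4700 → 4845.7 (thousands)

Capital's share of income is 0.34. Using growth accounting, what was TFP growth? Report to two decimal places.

Real GDP growth = (4190.2 − 4100) / 4100 = 2.2%.
Physical capital growth = (2759.4 − 2700) / 2700 = 2.2%.
The labor force growth = (4845.7 − 4700) / 4700 = 3.1%.
Labor's share = 1 − 0.34 = 0.66.
Physical capital: 0.34 × 2.2 = 0.748 pp.
The labor force: 0.66 × 3.1 = 2.046 pp.
TFP growth = 2.2 − 2.794 = -0.594%.

-0.59%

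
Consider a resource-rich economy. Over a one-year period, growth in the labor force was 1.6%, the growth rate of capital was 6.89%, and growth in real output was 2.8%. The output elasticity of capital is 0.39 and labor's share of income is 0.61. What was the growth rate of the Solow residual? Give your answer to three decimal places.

Labor's share = 1 − 0.39 = 0.61.
Capital: 0.39 × 6.89 = 2.6871 pp.
The labor force: 0.61 × 1.6 = 0.976 pp.
TFP growth = 2.8 − 3.6631 = -0.8631%.

-0.863%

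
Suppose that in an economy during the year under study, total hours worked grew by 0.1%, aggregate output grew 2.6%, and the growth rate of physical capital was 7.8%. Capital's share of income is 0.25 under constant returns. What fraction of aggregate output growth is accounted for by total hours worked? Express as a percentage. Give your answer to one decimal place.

Total hours worked accounted for 2.9% of growth.

Labor's share = 1 − 0.25 = 0.75.
Total hours worked contributed 0.75 × 0.1 = 0.075 pp.
Share of growth = 0.075 / 2.6 × 100 = 2.885%.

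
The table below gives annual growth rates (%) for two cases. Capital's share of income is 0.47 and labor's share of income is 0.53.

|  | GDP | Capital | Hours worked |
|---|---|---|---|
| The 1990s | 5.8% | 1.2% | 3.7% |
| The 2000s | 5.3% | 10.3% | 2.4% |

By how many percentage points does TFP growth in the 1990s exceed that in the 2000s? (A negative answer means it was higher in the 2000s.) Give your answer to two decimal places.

4.09 percentage points

Labor's share = 1 − 0.47 = 0.53.
The 1990s: TFP = 5.8 − 0.564 − 1.961 = 3.275%.
The 2000s: TFP = 5.3 − 4.841 − 1.272 = -0.813%.
Difference = 3.275 − (-0.813) = 4.088 pp.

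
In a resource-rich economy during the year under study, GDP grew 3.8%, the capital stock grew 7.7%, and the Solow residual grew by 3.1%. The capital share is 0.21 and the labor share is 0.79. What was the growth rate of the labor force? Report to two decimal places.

-1.16%

Labor's share = 1 − 0.21 = 0.79.
gY = gA + 0.21×7.7 + 0.79×g.
0.79×g = 3.8 − 3.1 − 1.617 = -0.917.
g = -0.917 / 0.79 = -1.1608%.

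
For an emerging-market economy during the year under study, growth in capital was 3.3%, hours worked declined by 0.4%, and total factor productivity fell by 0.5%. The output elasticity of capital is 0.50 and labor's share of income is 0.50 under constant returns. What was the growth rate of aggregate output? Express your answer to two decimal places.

Aggregate output growth was 0.95%.

Labor's share = 1 − 0.5 = 0.5.
Capital: 0.5 × 3.3 = 1.65 pp.
Hours worked: 0.5 × (-0.4) = -0.2 pp.
Output growth = -0.5 + 1.45 = 0.95%.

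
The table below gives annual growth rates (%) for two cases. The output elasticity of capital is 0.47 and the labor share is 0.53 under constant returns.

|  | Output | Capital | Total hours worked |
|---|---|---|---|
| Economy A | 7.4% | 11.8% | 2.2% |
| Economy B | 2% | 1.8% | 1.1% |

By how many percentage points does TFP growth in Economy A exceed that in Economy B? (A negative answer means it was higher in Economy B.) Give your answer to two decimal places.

0.12 percentage points

Labor's share = 1 − 0.47 = 0.53.
Economy A: TFP = 7.4 − 5.546 − 1.166 = 0.688%.
Economy B: TFP = 2 − 0.846 − 0.583 = 0.571%.
Difference = 0.688 − (0.571) = 0.117 pp.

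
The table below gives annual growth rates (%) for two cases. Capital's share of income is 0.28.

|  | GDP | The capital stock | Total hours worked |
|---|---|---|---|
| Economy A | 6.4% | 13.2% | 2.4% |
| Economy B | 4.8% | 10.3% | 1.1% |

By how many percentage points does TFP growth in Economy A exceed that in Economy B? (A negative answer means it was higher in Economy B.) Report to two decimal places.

Labor's share = 1 − 0.28 = 0.72.
Economy A: TFP = 6.4 − 3.696 − 1.728 = 0.976%.
Economy B: TFP = 4.8 − 2.884 − 0.792 = 1.124%.
Difference = 0.976 − (1.124) = -0.148 pp.

-0.15 percentage points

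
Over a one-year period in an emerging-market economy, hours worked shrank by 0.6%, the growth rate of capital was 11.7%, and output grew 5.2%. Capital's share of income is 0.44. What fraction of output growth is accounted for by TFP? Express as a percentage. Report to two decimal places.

7.46%

Labor's share = 1 − 0.44 = 0.56.
Capital: 0.44 × 11.7 = 5.148 pp.
Hours worked: 0.56 × (-0.6) = -0.336 pp.
TFP growth = 5.2 − 4.812 = 0.388%.
TFP share of growth = 0.388 / 5.2 × 100 = 7.4615%.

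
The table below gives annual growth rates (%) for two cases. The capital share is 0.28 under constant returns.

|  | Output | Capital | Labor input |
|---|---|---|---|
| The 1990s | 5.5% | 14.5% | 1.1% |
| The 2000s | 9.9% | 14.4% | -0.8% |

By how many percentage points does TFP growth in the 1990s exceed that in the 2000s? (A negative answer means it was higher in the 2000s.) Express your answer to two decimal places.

Labor's share = 1 − 0.28 = 0.72.
The 1990s: TFP = 5.5 − 4.06 − 0.792 = 0.648%.
The 2000s: TFP = 9.9 − 4.032 + 0.576 = 6.444%.
Difference = 0.648 − (6.444) = -5.796 pp.

-5.80 percentage points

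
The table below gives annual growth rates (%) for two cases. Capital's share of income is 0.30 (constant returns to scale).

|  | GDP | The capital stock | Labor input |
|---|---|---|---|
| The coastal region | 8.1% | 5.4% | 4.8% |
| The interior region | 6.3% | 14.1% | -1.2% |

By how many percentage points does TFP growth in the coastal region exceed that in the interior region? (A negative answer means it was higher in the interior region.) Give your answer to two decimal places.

0.21 percentage points

Labor's share = 1 − 0.3 = 0.7.
The coastal region: TFP = 8.1 − 1.62 − 3.36 = 3.12%.
The interior region: TFP = 6.3 − 4.23 + 0.84 = 2.91%.
Difference = 3.12 − (2.91) = 0.21 pp.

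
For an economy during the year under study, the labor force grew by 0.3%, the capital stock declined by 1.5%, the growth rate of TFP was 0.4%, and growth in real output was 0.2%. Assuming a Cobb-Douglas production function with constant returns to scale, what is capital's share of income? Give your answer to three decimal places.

α = 0.278

gY = gA + α·gK + (1−α)·gL, so gY − gA − gL = α(gK − gL).
0.2 − 0.4 − 0.3 = α × (-1.5 − 0.3).
-0.5 = -1.8 α, so α = 0.27778.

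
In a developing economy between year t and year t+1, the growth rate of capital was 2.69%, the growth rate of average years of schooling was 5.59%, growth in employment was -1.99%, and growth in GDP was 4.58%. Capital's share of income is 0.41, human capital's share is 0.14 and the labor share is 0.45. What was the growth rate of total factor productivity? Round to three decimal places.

Labor's share = 1 − 0.41 − 0.14 = 0.45.
Capital: 0.41 × 2.69 = 1.1029 pp.
Average years of schooling: 0.14 × 5.59 = 0.7826 pp.
Employment: 0.45 × (-1.99) = -0.8955 pp.
TFP growth = 4.58 − 0.99 = 3.59%.

Total factor productivity growth was 3.590%.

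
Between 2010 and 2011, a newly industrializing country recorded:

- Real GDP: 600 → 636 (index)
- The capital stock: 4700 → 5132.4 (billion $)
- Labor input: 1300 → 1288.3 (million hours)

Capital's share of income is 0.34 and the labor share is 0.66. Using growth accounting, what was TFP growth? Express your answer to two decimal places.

3.47%

Real GDP growth = (636 − 600) / 600 = 6%.
The capital stock growth = (5132.4 − 4700) / 4700 = 9.2%.
Labor input growth = (1288.3 − 1300) / 1300 = -0.9%.
Labor's share = 1 − 0.34 = 0.66.
The capital stock: 0.34 × 9.2 = 3.128 pp.
Labor input: 0.66 × (-0.9) = -0.594 pp.
TFP growth = 6 − 2.534 = 3.466%.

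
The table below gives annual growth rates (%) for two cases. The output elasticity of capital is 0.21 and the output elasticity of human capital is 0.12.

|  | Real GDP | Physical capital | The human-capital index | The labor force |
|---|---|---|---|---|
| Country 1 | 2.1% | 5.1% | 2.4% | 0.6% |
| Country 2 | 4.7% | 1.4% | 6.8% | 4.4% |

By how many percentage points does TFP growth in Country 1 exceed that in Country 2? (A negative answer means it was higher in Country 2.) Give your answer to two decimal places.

Labor's share = 1 − 0.21 − 0.12 = 0.67.
Country 1: TFP = 2.1 − 1.071 − 0.288 − 0.402 = 0.339%.
Country 2: TFP = 4.7 − 0.294 − 0.816 − 2.948 = 0.642%.
Difference = 0.339 − (0.642) = -0.303 pp.

-0.30 percentage points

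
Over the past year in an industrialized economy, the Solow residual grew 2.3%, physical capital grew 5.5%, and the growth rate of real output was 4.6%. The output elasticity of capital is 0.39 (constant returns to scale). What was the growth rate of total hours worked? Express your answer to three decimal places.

Labor's share = 1 − 0.39 = 0.61.
gY = gA + 0.39×5.5 + 0.61×g.
0.61×g = 4.6 − 2.3 − 2.145 = 0.155.
g = 0.155 / 0.61 = 0.2541%.

0.254%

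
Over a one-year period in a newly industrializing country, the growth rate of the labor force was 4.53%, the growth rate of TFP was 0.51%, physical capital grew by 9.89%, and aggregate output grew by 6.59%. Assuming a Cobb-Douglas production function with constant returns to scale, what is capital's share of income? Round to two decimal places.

gY = gA + α·gK + (1−α)·gL, so gY − gA − gL = α(gK − gL).
6.59 − 0.51 − 4.53 = α × (9.89 − 4.53).
1.55 = 5.36 α, so α = 0.2892.

0.29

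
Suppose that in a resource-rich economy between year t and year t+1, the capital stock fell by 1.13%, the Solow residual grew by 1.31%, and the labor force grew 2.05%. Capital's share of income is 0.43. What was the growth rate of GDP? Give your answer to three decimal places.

GDP growth was 1.993%.

Labor's share = 1 − 0.43 = 0.57.
The capital stock: 0.43 × (-1.13) = -0.4859 pp.
The labor force: 0.57 × 2.05 = 1.1685 pp.
Output growth = 1.31 + 0.6826 = 1.9926%.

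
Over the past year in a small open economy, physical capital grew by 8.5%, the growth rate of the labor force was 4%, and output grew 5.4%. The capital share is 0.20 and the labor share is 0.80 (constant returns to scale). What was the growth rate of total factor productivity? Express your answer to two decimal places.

0.50%

Labor's share = 1 − 0.2 = 0.8.
Physical capital: 0.2 × 8.5 = 1.7 pp.
The labor force: 0.8 × 4 = 3.2 pp.
TFP growth = 5.4 − 4.9 = 0.5%.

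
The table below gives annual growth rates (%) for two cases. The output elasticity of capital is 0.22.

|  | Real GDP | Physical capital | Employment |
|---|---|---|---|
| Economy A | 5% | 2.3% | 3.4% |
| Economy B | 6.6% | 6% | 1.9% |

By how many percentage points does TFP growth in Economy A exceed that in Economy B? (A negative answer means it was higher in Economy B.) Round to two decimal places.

Labor's share = 1 − 0.22 = 0.78.
Economy A: TFP = 5 − 0.506 − 2.652 = 1.842%.
Economy B: TFP = 6.6 − 1.32 − 1.482 = 3.798%.
Difference = 1.842 − (3.798) = -1.956 pp.

-1.96 percentage points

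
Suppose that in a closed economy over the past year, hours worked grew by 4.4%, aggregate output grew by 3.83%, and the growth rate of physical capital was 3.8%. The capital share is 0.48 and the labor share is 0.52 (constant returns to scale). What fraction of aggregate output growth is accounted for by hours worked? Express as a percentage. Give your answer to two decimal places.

59.74%

Labor's share = 1 − 0.48 = 0.52.
Hours worked contributed 0.52 × 4.4 = 2.288 pp.
Share of growth = 2.288 / 3.83 × 100 = 59.7389%.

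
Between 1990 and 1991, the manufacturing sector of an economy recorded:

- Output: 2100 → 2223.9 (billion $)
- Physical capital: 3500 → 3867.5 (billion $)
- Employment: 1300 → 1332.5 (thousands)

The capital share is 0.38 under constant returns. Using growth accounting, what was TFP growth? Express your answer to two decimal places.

Output growth = (2223.9 − 2100) / 2100 = 5.9%.
Physical capital growth = (3867.5 − 3500) / 3500 = 10.5%.
Employment growth = (1332.5 − 1300) / 1300 = 2.5%.
Labor's share = 1 − 0.38 = 0.62.
Physical capital: 0.38 × 10.5 = 3.99 pp.
Employment: 0.62 × 2.5 = 1.55 pp.
TFP growth = 5.9 − 5.54 = 0.36%.

0.36%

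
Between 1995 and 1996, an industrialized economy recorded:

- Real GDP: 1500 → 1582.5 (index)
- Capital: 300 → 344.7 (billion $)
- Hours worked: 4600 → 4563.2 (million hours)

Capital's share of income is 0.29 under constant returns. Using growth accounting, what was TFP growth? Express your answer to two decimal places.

1.75%

Real GDP growth = (1582.5 − 1500) / 1500 = 5.5%.
Capital growth = (344.7 − 300) / 300 = 14.9%.
Hours worked growth = (4563.2 − 4600) / 4600 = -0.8%.
Labor's share = 1 − 0.29 = 0.71.
Capital: 0.29 × 14.9 = 4.321 pp.
Hours worked: 0.71 × (-0.8) = -0.568 pp.
TFP growth = 5.5 − 3.753 = 1.747%.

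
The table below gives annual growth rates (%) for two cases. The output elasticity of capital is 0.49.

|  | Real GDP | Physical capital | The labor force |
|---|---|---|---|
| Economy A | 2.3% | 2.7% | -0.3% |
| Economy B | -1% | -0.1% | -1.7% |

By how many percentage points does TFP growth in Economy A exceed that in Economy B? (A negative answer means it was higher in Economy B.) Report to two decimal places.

1.21 percentage points

Labor's share = 1 − 0.49 = 0.51.
Economy A: TFP = 2.3 − 1.323 + 0.153 = 1.13%.
Economy B: TFP = -1 + 0.049 + 0.867 = -0.084%.
Difference = 1.13 − (-0.084) = 1.214 pp.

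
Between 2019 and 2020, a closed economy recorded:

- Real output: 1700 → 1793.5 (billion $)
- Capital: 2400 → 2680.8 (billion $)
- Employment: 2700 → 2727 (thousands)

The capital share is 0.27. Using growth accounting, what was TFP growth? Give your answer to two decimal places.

Real output growth = (1793.5 − 1700) / 1700 = 5.5%.
Capital growth = (2680.8 − 2400) / 2400 = 11.7%.
Employment growth = (2727 − 2700) / 2700 = 1%.
Labor's share = 1 − 0.27 = 0.73.
Capital: 0.27 × 11.7 = 3.159 pp.
Employment: 0.73 × 1 = 0.73 pp.
TFP growth = 5.5 − 3.889 = 1.611%.

TFP growth was 1.61%.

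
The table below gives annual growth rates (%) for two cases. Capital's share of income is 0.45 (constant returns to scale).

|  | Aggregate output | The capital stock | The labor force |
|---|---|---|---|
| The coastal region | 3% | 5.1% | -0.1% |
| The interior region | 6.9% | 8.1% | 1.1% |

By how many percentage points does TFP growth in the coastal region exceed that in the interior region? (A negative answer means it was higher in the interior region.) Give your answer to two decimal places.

-1.89 percentage points

Labor's share = 1 − 0.45 = 0.55.
The coastal region: TFP = 3 − 2.295 + 0.055 = 0.76%.
The interior region: TFP = 6.9 − 3.645 − 0.605 = 2.65%.
Difference = 0.76 − (2.65) = -1.89 pp.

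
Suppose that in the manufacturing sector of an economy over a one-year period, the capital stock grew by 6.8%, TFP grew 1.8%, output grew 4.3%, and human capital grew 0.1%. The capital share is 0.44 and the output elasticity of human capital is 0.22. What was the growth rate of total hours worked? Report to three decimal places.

-1.512%

Labor's share = 1 − 0.44 − 0.22 = 0.34.
gY = gA + 0.44×6.8 + 0.22×0.1 + 0.34×g.
0.34×g = 4.3 − 1.8 − 3.014 = -0.514.
g = -0.514 / 0.34 = -1.51176%.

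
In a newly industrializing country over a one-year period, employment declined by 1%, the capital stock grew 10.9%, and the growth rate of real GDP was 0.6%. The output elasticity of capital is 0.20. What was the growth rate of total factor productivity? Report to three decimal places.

Labor's share = 1 − 0.2 = 0.8.
The capital stock: 0.2 × 10.9 = 2.18 pp.
Employment: 0.8 × (-1) = -0.8 pp.
TFP growth = 0.6 − 1.38 = -0.78%.

-0.780%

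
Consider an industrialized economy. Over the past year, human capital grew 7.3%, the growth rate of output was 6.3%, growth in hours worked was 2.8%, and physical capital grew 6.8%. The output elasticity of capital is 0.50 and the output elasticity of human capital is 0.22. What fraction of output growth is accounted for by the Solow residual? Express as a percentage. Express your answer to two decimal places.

Labor's share = 1 − 0.5 − 0.22 = 0.28.
Physical capital: 0.5 × 6.8 = 3.4 pp.
Human capital: 0.22 × 7.3 = 1.606 pp.
Hours worked: 0.28 × 2.8 = 0.784 pp.
TFP growth = 6.3 − 5.79 = 0.51%.
TFP share of growth = 0.51 / 6.3 × 100 = 8.0952%.

8.10%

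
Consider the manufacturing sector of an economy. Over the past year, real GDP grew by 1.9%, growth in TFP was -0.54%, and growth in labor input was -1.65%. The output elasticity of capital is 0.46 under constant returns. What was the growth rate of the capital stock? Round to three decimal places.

7.241%

Labor's share = 1 − 0.46 = 0.54.
gY = gA + 0.54×(-1.65) + 0.46×g.
0.46×g = 1.9 + 0.54 + 0.891 = 3.331.
g = 3.331 / 0.46 = 7.2413%.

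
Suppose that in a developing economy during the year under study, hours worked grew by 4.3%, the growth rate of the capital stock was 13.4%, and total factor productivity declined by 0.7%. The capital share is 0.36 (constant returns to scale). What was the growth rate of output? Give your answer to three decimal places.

6.876%

Labor's share = 1 − 0.36 = 0.64.
The capital stock: 0.36 × 13.4 = 4.824 pp.
Hours worked: 0.64 × 4.3 = 2.752 pp.
Output growth = -0.7 + 7.576 = 6.876%.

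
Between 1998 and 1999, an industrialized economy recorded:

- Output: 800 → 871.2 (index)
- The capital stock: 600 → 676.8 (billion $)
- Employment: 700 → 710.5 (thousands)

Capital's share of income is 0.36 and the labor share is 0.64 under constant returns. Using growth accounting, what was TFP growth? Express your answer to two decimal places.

Output growth = (871.2 − 800) / 800 = 8.9%.
The capital stock growth = (676.8 − 600) / 600 = 12.8%.
Employment growth = (710.5 − 700) / 700 = 1.5%.
Labor's share = 1 − 0.36 = 0.64.
The capital stock: 0.36 × 12.8 = 4.608 pp.
Employment: 0.64 × 1.5 = 0.96 pp.
TFP growth = 8.9 − 5.568 = 3.332%.

3.33%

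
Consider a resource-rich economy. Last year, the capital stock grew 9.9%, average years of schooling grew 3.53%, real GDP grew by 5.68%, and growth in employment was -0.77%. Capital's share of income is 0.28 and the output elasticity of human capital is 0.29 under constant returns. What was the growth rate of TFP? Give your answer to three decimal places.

2.215%

Labor's share = 1 − 0.28 − 0.29 = 0.43.
The capital stock: 0.28 × 9.9 = 2.772 pp.
Average years of schooling: 0.29 × 3.53 = 1.0237 pp.
Employment: 0.43 × (-0.77) = -0.3311 pp.
TFP growth = 5.68 − 3.4646 = 2.2154%.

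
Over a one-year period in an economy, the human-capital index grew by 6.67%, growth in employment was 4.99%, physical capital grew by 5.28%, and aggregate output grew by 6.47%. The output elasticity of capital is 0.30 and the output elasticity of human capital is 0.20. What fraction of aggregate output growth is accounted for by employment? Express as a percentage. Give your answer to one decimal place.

Labor's share = 1 − 0.3 − 0.2 = 0.5.
Employment contributed 0.5 × 4.99 = 2.495 pp.
Share of growth = 2.495 / 6.47 × 100 = 38.563%.

38.6%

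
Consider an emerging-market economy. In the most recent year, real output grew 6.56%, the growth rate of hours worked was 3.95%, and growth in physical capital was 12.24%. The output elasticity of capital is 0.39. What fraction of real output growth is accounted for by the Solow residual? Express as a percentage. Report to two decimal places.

Labor's share = 1 − 0.39 = 0.61.
Physical capital: 0.39 × 12.24 = 4.7736 pp.
Hours worked: 0.61 × 3.95 = 2.4095 pp.
TFP growth = 6.56 − 7.1831 = -0.6231%.
TFP share of growth = -0.6231 / 6.56 × 100 = -9.4985%.

The Solow residual accounted for -9.50% of growth.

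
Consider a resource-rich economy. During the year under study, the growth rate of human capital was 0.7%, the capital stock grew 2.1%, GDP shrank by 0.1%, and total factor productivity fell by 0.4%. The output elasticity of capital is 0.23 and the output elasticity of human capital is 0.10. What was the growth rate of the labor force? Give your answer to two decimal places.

-0.38%

Labor's share = 1 − 0.23 − 0.1 = 0.67.
gY = gA + 0.23×2.1 + 0.1×0.7 + 0.67×g.
0.67×g = -0.1 + 0.4 − 0.553 = -0.253.
g = -0.253 / 0.67 = -0.3776%.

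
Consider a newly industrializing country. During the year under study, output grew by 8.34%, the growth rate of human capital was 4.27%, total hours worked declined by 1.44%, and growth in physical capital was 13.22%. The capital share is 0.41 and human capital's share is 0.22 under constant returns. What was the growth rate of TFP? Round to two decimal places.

TFP growth was 2.51%.

Labor's share = 1 − 0.41 − 0.22 = 0.37.
Physical capital: 0.41 × 13.22 = 5.4202 pp.
Human capital: 0.22 × 4.27 = 0.9394 pp.
Total hours worked: 0.37 × (-1.44) = -0.5328 pp.
TFP growth = 8.34 − 5.8268 = 2.5132%.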